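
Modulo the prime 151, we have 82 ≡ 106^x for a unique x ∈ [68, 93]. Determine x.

79

Compute 106^68 mod 151 = 10, then multiply by 106 repeatedly:
  106^68=10  106^69=3  106^70=16  106^71=35  106^72=86
  106^73=56  106^74=47  106^75=150  106^76=45  106^77=89
  106^78=72  106^79=82
Found 82 at exponent 79.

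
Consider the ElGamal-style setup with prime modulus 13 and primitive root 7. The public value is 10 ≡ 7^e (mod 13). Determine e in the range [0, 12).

Successive powers of 7 modulo 13:
  7^0=1  7^1=7  7^2=10
So 7^2 ≡ 10 (mod 13), giving e = 2.

2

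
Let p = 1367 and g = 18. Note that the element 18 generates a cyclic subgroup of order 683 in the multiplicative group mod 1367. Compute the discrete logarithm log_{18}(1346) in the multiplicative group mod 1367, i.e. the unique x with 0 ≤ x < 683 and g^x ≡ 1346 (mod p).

227

Baby-step giant-step with m = ceil(sqrt(683)) = 27.
Baby table (18^j mod 1367 for j=0..26):
  0:1  1:18  2:324  3:364  4:1084  5:374  6:1264  7:880
  8:803  9:784  10:442  11:1121  12:1040  13:949  14:678  15:1268
  16:952  17:732  18:873  19:677  20:1250  21:628  22:368  23:1156
  24:303  25:1353  26:1115
Giant step factor: 18^(-27) ≡ 1345 (mod 1367).
Scan 1346·1345^i mod 1367 for i = 0, 1, …:
  i=0: 1346   i=1: 462   i=2: 772   i=3: 787
  i=4: 457   i=5: 882   i=6: 1101   i=7: 384
  i=8: 1121
Match at i=8, j=11: x = 8·27 + 11 = 227.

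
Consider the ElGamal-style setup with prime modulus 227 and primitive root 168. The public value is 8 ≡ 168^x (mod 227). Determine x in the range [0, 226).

Baby-step giant-step with m = ceil(sqrt(226)) = 16.
Baby table (168^j mod 227 for j=0..15):
  0:1  1:168  2:76  3:56  4:101  5:170  6:185  7:208
  8:213  9:145  10:71  11:124  12:175  13:117  14:134  15:39
Giant step factor: 168^(-16) ≡ 205 (mod 227).
Scan 8·205^i mod 227 for i = 0, 1, …:
  i=0: 8   i=1: 51   i=2: 13   i=3: 168
Match at i=3, j=1: x = 3·16 + 1 = 49.

49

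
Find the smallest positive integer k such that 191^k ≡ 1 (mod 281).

10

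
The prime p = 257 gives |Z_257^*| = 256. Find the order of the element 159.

128

The order of 159 must divide p − 1 = 256 = 2^8.
Divisors: 1, 2, 4, 8, 16, 32, 64, 128, 256.
Check each in increasing order: 159^1 ≡ 159;  159^2 ≡ 95;  159^4 ≡ 30;  159^8 ≡ 129;  159^16 ≡ 193;  159^32 ≡ 241;  159^64 ≡ 256;  159^128 ≡ 1.
Smallest exponent giving 1 is 128.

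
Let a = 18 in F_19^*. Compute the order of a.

2

The order of 18 must divide p − 1 = 18 = 2 · 3^2.
Divisors: 1, 2, 3, 6, 9, 18.
Check each in increasing order: 18^1 ≡ 18;  18^2 ≡ 1.
Smallest exponent giving 1 is 2.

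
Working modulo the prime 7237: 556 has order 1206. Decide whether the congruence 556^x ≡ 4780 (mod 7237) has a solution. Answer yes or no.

no

4780 ∈ ⟨556⟩ iff 4780^1206 ≡ 1 (mod 7237), since |⟨556⟩| = 1206.
4780^1206 mod 7237 = 7236.
Since 7236 ≠ 1, 4780 does not lie in the subgroup.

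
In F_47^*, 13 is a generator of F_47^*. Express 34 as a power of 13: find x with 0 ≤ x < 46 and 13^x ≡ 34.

Baby-step giant-step with m = ceil(sqrt(46)) = 7.
Baby table (13^j mod 47 for j=0..6):
  0:1  1:13  2:28  3:35  4:32  5:40  6:3
Giant step factor: 13^(-7) ≡ 41 (mod 47).
Scan 34·41^i mod 47 for i = 0, 1, …:
  i=0: 34   i=1: 31   i=2: 2   i=3: 35
Match at i=3, j=3: x = 3·7 + 3 = 24.

24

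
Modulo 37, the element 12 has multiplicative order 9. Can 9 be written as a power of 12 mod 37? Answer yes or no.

⟨12⟩ has order 9; its elements mod 37 are {1, 7, 9, 10, 12, 16, 26, 33, 34}.
9 is in this set.

yes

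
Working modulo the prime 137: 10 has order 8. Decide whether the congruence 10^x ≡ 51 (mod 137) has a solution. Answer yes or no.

no

51 ∈ ⟨10⟩ iff 51^8 ≡ 1 (mod 137), since |⟨10⟩| = 8.
51^8 mod 137 = 16.
Since 16 ≠ 1, 51 does not lie in the subgroup.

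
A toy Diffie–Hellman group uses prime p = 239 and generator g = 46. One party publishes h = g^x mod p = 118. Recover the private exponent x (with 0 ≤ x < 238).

215

Baby-step giant-step with m = ceil(sqrt(238)) = 16.
Baby table (46^j mod 239 for j=0..15):
  0:1  1:46  2:204  3:63  4:30  5:185  6:145  7:217
  8:183  9:53  10:48  11:57  12:232  13:156  14:6  15:37
Giant step factor: 46^(-16) ≡ 33 (mod 239).
Scan 118·33^i mod 239 for i = 0, 1, …:
  i=0: 118   i=1: 70   i=2: 159   i=3: 228
  i=4: 115   i=5: 210   i=6: 238   i=7: 206
  i=8: 106   i=9: 152   i=10: 236   i=11: 140
  i=12: 79   i=13: 217
Match at i=13, j=7: x = 13·16 + 7 = 215.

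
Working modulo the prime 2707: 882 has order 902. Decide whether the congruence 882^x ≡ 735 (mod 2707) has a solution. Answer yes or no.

yes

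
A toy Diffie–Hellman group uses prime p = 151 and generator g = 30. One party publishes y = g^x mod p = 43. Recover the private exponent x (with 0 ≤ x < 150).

16

Baby-step giant-step with m = ceil(sqrt(150)) = 13.
Baby table (30^j mod 151 for j=0..12):
  0:1  1:30  2:145  3:122  4:36  5:23  6:86  7:13
  8:88  9:73  10:76  11:15  12:148
Giant step factor: 30^(-13) ≡ 52 (mod 151).
Scan 43·52^i mod 151 for i = 0, 1, …:
  i=0: 43   i=1: 122
Match at i=1, j=3: x = 1·13 + 3 = 16.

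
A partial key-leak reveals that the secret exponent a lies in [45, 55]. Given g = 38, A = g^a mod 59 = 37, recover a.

49

Compute 38^45 mod 59 = 23, then multiply by 38 repeatedly:
  38^45=23  38^46=48  38^47=54  38^48=46  38^49=37
Found 37 at exponent 49.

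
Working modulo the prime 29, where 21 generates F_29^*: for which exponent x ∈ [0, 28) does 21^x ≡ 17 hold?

Successive powers of 21 modulo 29:
  21^0=1  21^1=21  21^2=6  21^3=10  21^4=7  21^5=2
  21^6=13  21^7=12  21^8=20  21^9=14  21^10=4  21^11=26
  21^12=24  21^13=11  21^14=28  21^15=8  21^16=23  21^17=19
  21^18=22  21^19=27  21^20=16  21^21=17
So 21^21 ≡ 17 (mod 29), giving x = 21.

21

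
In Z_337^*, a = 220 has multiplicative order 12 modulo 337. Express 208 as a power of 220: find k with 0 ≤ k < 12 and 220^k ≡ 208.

Successive powers of 220 modulo 337:
  220^0=1  220^1=220  220^2=209  220^3=148  220^4=208
So 220^4 ≡ 208 (mod 337), giving k = 4.

4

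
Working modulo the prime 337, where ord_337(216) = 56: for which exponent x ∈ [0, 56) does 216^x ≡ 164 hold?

26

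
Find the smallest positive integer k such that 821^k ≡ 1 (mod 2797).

1398

The order of 821 must divide p − 1 = 2796 = 2^2 · 3 · 233.
Divisors: 1, 2, 3, 4, 6, 12, 233, 466, 699, 932, 1398, 2796.
Check each in increasing order: 821^1 ≡ 821;  821^2 ≡ 2761;  821^3 ≡ 1211;  821^4 ≡ 1296;  821^6 ≡ 893;  821^12 ≡ 304;  821^233 ≡ 1697;  821^466 ≡ 1696;  821^699 ≡ 2796;  821^932 ≡ 1100;  821^1398 ≡ 1.
Smallest exponent giving 1 is 1398.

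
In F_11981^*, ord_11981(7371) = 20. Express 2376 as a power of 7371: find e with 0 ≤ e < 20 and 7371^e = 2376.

3

Successive powers of 7371 modulo 11981:
  7371^0=1  7371^1=7371  7371^2=9787  7371^3=2376
So 7371^3 ≡ 2376 (mod 11981), giving e = 3.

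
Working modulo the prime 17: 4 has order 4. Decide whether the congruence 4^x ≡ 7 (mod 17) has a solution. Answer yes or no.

⟨4⟩ has order 4; its elements mod 17 are {1, 4, 13, 16}.
7 is not in this set.

no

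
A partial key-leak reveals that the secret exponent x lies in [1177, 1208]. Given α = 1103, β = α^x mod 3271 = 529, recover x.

Compute 1103^1177 mod 3271 = 1062, then multiply by 1103 repeatedly:
  1103^1177=1062  1103^1178=368  1103^1179=300  1103^1180=529
Found 529 at exponent 1180.

1180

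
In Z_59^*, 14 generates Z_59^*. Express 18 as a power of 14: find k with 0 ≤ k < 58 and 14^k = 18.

Baby-step giant-step with m = ceil(sqrt(58)) = 8.
Baby table (14^j mod 59 for j=0..7):
  0:1  1:14  2:19  3:30  4:7  5:39  6:15  7:33
Giant step factor: 14^(-8) ≡ 53 (mod 59).
Scan 18·53^i mod 59 for i = 0, 1, …:
  i=0: 18   i=1: 10   i=2: 58   i=3: 6
  i=4: 23   i=5: 39
Match at i=5, j=5: k = 5·8 + 5 = 45.

45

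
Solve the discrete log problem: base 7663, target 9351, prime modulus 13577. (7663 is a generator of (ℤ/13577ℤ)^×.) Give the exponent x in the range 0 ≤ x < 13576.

7180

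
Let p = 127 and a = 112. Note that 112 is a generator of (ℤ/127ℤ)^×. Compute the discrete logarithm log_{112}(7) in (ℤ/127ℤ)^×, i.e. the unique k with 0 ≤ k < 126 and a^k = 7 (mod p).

Baby-step giant-step with m = ceil(sqrt(126)) = 12.
Baby table (112^j mod 127 for j=0..11):
  0:1  1:112  2:98  3:54  4:79  5:85  6:122  7:75
  8:18  9:111  10:113  11:83
Giant step factor: 112^(-12) ≡ 61 (mod 127).
Scan 7·61^i mod 127 for i = 0, 1, …:
  i=0: 7   i=1: 46   i=2: 12   i=3: 97
  i=4: 75
Match at i=4, j=7: k = 4·12 + 7 = 55.

55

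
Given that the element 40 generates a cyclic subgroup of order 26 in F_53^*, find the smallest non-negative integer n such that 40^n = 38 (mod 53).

7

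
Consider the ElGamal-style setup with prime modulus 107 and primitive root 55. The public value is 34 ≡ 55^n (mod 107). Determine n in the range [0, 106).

Baby-step giant-step with m = ceil(sqrt(106)) = 11.
Baby table (55^j mod 107 for j=0..10):
  0:1  1:55  2:29  3:97  4:92  5:31  6:100  7:43
  8:11  9:70  10:105
Giant step factor: 55^(-11) ≡ 71 (mod 107).
Scan 34·71^i mod 107 for i = 0, 1, …:
  i=0: 34   i=1: 60   i=2: 87   i=3: 78
  i=4: 81   i=5: 80   i=6: 9   i=7: 104
  i=8: 1
Match at i=8, j=0: n = 8·11 + 0 = 88.

88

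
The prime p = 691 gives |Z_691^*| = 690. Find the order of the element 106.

345

The order of 106 must divide p − 1 = 690 = 2 · 3 · 5 · 23.
Divisors: 1, 2, 3, 5, 6, 10, 15, 23, 30, 46, 69, 115, 138, 230, 345, 690.
Check each in increasing order: 106^1 ≡ 106;  106^2 ≡ 180;  106^3 ≡ 423;  106^5 ≡ 130;  106^6 ≡ 651;  106^10 ≡ 316;  106^15 ≡ 311;  106^23 ≡ 331;  106^30 ≡ 672;  106^46 ≡ 383;  106^69 ≡ 320;  106^115 ≡ 253;  106^138 ≡ 132;  106^230 ≡ 437;  106^345 ≡ 1.
Smallest exponent giving 1 is 345.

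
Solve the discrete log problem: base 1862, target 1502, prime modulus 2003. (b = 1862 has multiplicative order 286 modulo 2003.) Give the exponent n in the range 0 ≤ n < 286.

Baby-step giant-step with m = ceil(sqrt(286)) = 17.
Baby table (1862^j mod 2003 for j=0..16):
  0:1  1:1862  2:1854  3:979  4:168  5:348  6:1007  7:226
  8:182  9:377  10:924  11:1914  12:531  13:1243  14:1001  15:1072
  16:1076
Giant step factor: 1862^(-17) ≡ 1647 (mod 2003).
Scan 1502·1647^i mod 2003 for i = 0, 1, …:
  i=0: 1502   i=1: 89   i=2: 364   i=3: 611
  i=4: 811   i=5: 1719   i=6: 954   i=7: 886
  i=8: 1058   i=9: 1919   i=10: 1862
Match at i=10, j=1: n = 10·17 + 1 = 171.

171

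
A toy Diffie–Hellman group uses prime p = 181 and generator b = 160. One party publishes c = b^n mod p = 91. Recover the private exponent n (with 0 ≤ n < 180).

19

Baby-step giant-step with m = ceil(sqrt(180)) = 14.
Baby table (160^j mod 181 for j=0..13):
  0:1  1:160  2:79  3:151  4:87  5:164  6:176  7:105
  8:148  9:150  10:108  11:85  12:25  13:18
Giant step factor: 160^(-14) ≡ 147 (mod 181).
Scan 91·147^i mod 181 for i = 0, 1, …:
  i=0: 91   i=1: 164
Match at i=1, j=5: n = 1·14 + 5 = 19.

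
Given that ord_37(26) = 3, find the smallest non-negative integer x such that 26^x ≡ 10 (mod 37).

2

Successive powers of 26 modulo 37:
  26^0=1  26^1=26  26^2=10
So 26^2 ≡ 10 (mod 37), giving x = 2.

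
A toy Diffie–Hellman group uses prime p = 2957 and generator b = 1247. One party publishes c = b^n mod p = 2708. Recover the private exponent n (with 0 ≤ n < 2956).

1284

Baby-step giant-step with m = ceil(sqrt(2956)) = 55.
Baby table (1247^j mod 2957 for j=0..54):
  0:1  1:1247  2:2584  3:2075  4:150  5:759  6:233  7:765
  8:1801  9:1484  10:2423  11:2384  12:1063  13:825  14:2696  15:2760
  16:2729  17:2513  18:2248  19:20  20:1284  21:1411  22:102  23:43
  24:395  25:1703  26:515  27:536  28:110  29:1148  30:368  31:561
  32:1715  33:694  34:1974  35:1354  36:2948  37:605  38:400  39:2024
  40:1607  41:2040  42:860  43:1986  44:1533  45:1429  46:1849  47:2200
  48:2261  49:1446  50:2349  51:1773  52:2052  53:1039  54:467
Giant step factor: 1247^(-55) ≡ 2842 (mod 2957).
Scan 2708·2842^i mod 2957 for i = 0, 1, …:
  i=0: 2708   i=1: 2022   i=2: 1073   i=3: 799
  i=4: 2739   i=5: 1414   i=6: 25   i=7: 82
  i=8: 2398   i=9: 2188     …   i=22: 2314
  i=23: 20
Match at i=23, j=19: n = 23·55 + 19 = 1284.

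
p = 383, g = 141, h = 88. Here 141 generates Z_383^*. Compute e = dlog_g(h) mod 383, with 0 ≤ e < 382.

Baby-step giant-step with m = ceil(sqrt(382)) = 20.
Baby table (141^j mod 383 for j=0..19):
  0:1  1:141  2:348  3:44  4:76  5:375  6:21  7:280
  8:31  9:158  10:64  11:215  12:58  13:135  14:268  15:254
  16:195  17:302  18:69  19:154
Giant step factor: 141^(-20) ≡ 36 (mod 383).
Scan 88·36^i mod 383 for i = 0, 1, …:
  i=0: 88   i=1: 104   i=2: 297   i=3: 351
  i=4: 380   i=5: 275   i=6: 325   i=7: 210
  i=8: 283   i=9: 230     …   i=15: 214
  i=16: 44
Match at i=16, j=3: e = 16·20 + 3 = 323.

323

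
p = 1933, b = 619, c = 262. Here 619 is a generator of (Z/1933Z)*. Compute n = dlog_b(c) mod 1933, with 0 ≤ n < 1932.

1715

Baby-step giant-step with m = ceil(sqrt(1932)) = 44.
Baby table (619^j mod 1933 for j=0..43):
  0:1  1:619  2:427  3:1425  4:627  5:1513  6:975  7:429
  8:730  9:1481  10:497  11:296  12:1522  13:747  14:406  15:24
  16:1325  17:583  18:1339  19:1517  20:1518  21:204  22:631  23:123
  24:750  25:330  26:1305  27:1734  28:531  29:79  30:576  31:872
  32:461  33:1208  34:1614  35:1638  36:1030  37:1613  38:1019  39:603
  40:188  41:392  42:1023  43:1146
Giant step factor: 619^(-44) ≡ 1724 (mod 1933).
Scan 262·1724^i mod 1933 for i = 0, 1, …:
  i=0: 262   i=1: 1299   i=2: 1062   i=3: 337
  i=4: 1088   i=5: 702   i=6: 190   i=7: 883
  i=8: 1021   i=9: 1174     …   i=37: 124
  i=38: 1146
Match at i=38, j=43: n = 38·44 + 43 = 1715.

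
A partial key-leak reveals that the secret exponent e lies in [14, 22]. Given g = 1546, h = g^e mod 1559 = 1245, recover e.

15

Compute 1546^14 mod 1559 = 264, then multiply by 1546 repeatedly:
  1546^14=264  1546^15=1245
Found 1245 at exponent 15.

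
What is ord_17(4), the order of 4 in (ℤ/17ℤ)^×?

The order of 4 must divide p − 1 = 16 = 2^4.
Divisors: 1, 2, 4, 8, 16.
Check each in increasing order: 4^1 ≡ 4;  4^2 ≡ 16;  4^4 ≡ 1.
Smallest exponent giving 1 is 4.

4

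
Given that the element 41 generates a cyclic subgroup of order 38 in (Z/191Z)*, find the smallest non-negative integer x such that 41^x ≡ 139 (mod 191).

Successive powers of 41 modulo 191:
  41^0=1  41^1=41  41^2=153  41^3=161  41^4=107  41^5=185
  41^6=136  41^7=37  41^8=180  41^9=122  41^10=36  41^11=139
So 41^11 ≡ 139 (mod 191), giving x = 11.

11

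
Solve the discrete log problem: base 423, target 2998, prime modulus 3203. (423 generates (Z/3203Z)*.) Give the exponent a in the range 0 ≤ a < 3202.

552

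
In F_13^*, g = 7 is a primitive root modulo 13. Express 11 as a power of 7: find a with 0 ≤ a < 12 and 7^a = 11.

5

Successive powers of 7 modulo 13:
  7^0=1  7^1=7  7^2=10  7^3=5  7^4=9  7^5=11
So 7^5 ≡ 11 (mod 13), giving a = 5.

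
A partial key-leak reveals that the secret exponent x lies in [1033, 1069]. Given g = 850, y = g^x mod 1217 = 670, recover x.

Compute 850^1033 mod 1217 = 377, then multiply by 850 repeatedly:
  850^1033=377  850^1034=379  850^1035=862  850^1036=66  850^1037=118
  850^1038=506  850^1039=499  850^1040=634  850^1041=986  850^1042=804
  850^1043=663  850^1044=79  850^1045=215  850^1046=200  850^1047=837
  850^1048=722  850^1049=332  850^1050=1073  850^1051=517  850^1052=113
  850^1053=1124  850^1054=55  850^1055=504  850^1056=16  850^1057=213
  850^1058=934  850^1059=416  850^1060=670
Found 670 at exponent 1060.

1060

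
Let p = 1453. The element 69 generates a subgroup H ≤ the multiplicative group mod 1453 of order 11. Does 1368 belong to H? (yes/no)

no

⟨69⟩ has order 11; its elements mod 1453 are {1, 69, 131, 300, 321, 354, 358, 402, 1178, 1331, 1367}.
1368 is not in this set.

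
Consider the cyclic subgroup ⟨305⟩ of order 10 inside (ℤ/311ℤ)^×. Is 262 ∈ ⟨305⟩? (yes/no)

⟨305⟩ has order 10; its elements mod 311 are {1, 6, 36, 52, 95, 216, 259, 275, 305, 310}.
262 is not in this set.

no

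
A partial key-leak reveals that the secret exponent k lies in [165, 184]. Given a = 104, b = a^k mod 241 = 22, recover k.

Compute 104^165 mod 241 = 197, then multiply by 104 repeatedly:
  104^165=197  104^166=3  104^167=71  104^168=154  104^169=110
  104^170=113  104^171=184  104^172=97  104^173=207  104^174=79
  104^175=22
Found 22 at exponent 175.

175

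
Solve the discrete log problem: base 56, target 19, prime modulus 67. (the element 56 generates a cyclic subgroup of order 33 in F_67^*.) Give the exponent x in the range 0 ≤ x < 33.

8

Successive powers of 56 modulo 67:
  56^0=1  56^1=56  56^2=54  56^3=9  56^4=35  56^5=17
  56^6=14  56^7=47  56^8=19
So 56^8 ≡ 19 (mod 67), giving x = 8.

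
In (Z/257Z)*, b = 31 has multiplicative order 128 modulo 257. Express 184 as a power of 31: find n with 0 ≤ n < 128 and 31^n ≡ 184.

6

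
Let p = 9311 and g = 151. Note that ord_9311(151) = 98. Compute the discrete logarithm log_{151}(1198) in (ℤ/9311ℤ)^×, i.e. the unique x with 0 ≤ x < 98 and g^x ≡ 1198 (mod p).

17

Baby-step giant-step with m = ceil(sqrt(98)) = 10.
Baby table (151^j mod 9311 for j=0..9):
  0:1  1:151  2:4179  3:7192  4:5916  5:8771  6:2259  7:5913
  8:8318  9:8344
Giant step factor: 151^(-10) ≡ 9075 (mod 9311).
Scan 1198·9075^i mod 9311 for i = 0, 1, …:
  i=0: 1198   i=1: 5913
Match at i=1, j=7: x = 1·10 + 7 = 17.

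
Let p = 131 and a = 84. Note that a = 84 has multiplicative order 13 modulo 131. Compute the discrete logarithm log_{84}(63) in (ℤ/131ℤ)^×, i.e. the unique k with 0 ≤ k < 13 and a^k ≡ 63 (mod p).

6

Successive powers of 84 modulo 131:
  84^0=1  84^1=84  84^2=113  84^3=60  84^4=62  84^5=99
  84^6=63
So 84^6 ≡ 63 (mod 131), giving k = 6.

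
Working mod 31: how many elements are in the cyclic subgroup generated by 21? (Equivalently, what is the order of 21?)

30

The order of 21 must divide p − 1 = 30 = 2 · 3 · 5.
Divisors: 1, 2, 3, 5, 6, 10, 15, 30.
Check each in increasing order: 21^1 ≡ 21;  21^2 ≡ 7;  21^3 ≡ 23;  21^5 ≡ 6;  21^6 ≡ 2;  21^10 ≡ 5;  21^15 ≡ 30;  21^30 ≡ 1.
Smallest exponent giving 1 is 30.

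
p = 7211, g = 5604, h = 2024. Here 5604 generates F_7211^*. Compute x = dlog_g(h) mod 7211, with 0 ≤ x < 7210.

Baby-step giant-step with m = ceil(sqrt(7210)) = 85.
Baby table (5604^j mod 7211 for j=0..84):
  0:1  1:5604  2:911  3:7067  4:656  5:5825  6:6314  7:6490
  8:4887  9:6581  10:2870  11:2950  12:4188  13:4958  14:649  15:2652
  16:7148  17:287  18:295  19:1861  20:1938  21:786  22:6034  23:2157
  24:2192  25:3635  26:6676  27:1636  28:2963  29:4930  30:2379  31:5988
  32:3969  33:3552  34:3048  35:5344  36:493  37:959  38:2041  39:1118
  40:6124  41:1747  42:4861  43:5097  44:817  45:6694  46:1554  47:4939
  48:2338  49:6976  50:2673  51:2245  52:4996  53:4482  54:1215  55:1676
  56:3582  57:5315  58:3830  59:3384  60:6217  61:3727  62:3052  63:6127
  64:4137  65:383  66:4665  67:2785  68:2536  69:6074  70:2776  71:2577
  72:5086  73:4072  74:3884  75:3138  76:4934  77:3162  78:2421  79:3393
  80:6176  81:4715  82:1756  83:4820  84:6085
Giant step factor: 5604^(-85) ≡ 1942 (mod 7211).
Scan 2024·1942^i mod 7211 for i = 0, 1, …:
  i=0: 2024   i=1: 613   i=2: 631   i=3: 6743
  i=4: 6941   i=5: 2063   i=6: 4241   i=7: 1060
  i=8: 3385   i=9: 4449   i=10: 1180   i=11: 5673
  i=12: 5769   i=13: 4715
Match at i=13, j=81: x = 13·85 + 81 = 1186.

1186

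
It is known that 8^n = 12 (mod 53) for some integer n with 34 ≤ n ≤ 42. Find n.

41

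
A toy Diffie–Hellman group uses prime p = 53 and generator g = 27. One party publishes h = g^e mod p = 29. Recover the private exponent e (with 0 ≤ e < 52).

6

Baby-step giant-step with m = ceil(sqrt(52)) = 8.
Baby table (27^j mod 53 for j=0..7):
  0:1  1:27  2:40  3:20  4:10  5:5  6:29  7:41
Giant step factor: 27^(-8) ≡ 44 (mod 53).
Scan 29·44^i mod 53 for i = 0, 1, …:
  i=0: 29
Match at i=0, j=6: e = 0·8 + 6 = 6.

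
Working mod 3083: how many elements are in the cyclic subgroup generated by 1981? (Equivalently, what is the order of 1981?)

3082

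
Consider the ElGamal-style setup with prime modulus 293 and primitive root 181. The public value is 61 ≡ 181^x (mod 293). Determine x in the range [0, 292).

226

Baby-step giant-step with m = ceil(sqrt(292)) = 18.
Baby table (181^j mod 293 for j=0..17):
  0:1  1:181  2:238  3:7  4:95  5:201  6:49  7:79
  8:235  9:50  10:260  11:180  12:57  13:62  14:88  15:106
  16:141  17:30
Giant step factor: 181^(-18) ≡ 216 (mod 293).
Scan 61·216^i mod 293 for i = 0, 1, …:
  i=0: 61   i=1: 284   i=2: 107   i=3: 258
  i=4: 58   i=5: 222   i=6: 193   i=7: 82
  i=8: 132   i=9: 91   i=10: 25   i=11: 126
  i=12: 260
Match at i=12, j=10: x = 12·18 + 10 = 226.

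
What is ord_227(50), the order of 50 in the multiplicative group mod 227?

226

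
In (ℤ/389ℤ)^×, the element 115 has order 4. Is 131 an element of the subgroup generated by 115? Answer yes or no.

no

⟨115⟩ has order 4; its elements mod 389 are {1, 115, 274, 388}.
131 is not in this set.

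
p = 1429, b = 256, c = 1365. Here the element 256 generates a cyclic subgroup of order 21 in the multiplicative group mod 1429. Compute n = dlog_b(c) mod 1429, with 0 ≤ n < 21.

Successive powers of 256 modulo 1429:
  256^0=1  256^1=256  256^2=1231  256^3=756  256^4=621  256^5=357
  256^6=1365
So 256^6 ≡ 1365 (mod 1429), giving n = 6.

6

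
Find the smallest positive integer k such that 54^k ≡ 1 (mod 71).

The order of 54 must divide p − 1 = 70 = 2 · 5 · 7.
Divisors: 1, 2, 5, 7, 10, 14, 35, 70.
Check each in increasing order: 54^1 ≡ 54;  54^2 ≡ 5;  54^5 ≡ 1.
Smallest exponent giving 1 is 5.

5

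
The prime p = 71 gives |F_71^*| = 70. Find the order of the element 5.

5

The order of 5 must divide p − 1 = 70 = 2 · 5 · 7.
Divisors: 1, 2, 5, 7, 10, 14, 35, 70.
Check each in increasing order: 5^1 ≡ 5;  5^2 ≡ 25;  5^5 ≡ 1.
Smallest exponent giving 1 is 5.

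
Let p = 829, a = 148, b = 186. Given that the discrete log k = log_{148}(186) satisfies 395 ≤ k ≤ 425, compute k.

Compute 148^395 mod 829 = 525, then multiply by 148 repeatedly:
  148^395=525  148^396=603  148^397=541  148^398=484  148^399=338
  148^400=284  148^401=582  148^402=749  148^403=595  148^404=186
Found 186 at exponent 404.

404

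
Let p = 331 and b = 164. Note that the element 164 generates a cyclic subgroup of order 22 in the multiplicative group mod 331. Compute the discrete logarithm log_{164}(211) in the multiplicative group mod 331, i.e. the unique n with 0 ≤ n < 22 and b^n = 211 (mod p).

17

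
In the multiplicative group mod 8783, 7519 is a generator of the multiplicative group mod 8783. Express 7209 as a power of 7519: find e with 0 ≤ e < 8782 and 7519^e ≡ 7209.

7895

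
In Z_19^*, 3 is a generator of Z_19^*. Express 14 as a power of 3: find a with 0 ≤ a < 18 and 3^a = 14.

13

Successive powers of 3 modulo 19:
  3^0=1  3^1=3  3^2=9  3^3=8  3^4=5  3^5=15
  3^6=7  3^7=2  3^8=6  3^9=18  3^10=16  3^11=10
  3^12=11  3^13=14
So 3^13 ≡ 14 (mod 19), giving a = 13.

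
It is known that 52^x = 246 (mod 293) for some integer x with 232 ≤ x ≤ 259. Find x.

237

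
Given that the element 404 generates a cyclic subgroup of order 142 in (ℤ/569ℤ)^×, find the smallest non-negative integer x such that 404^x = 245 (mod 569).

Baby-step giant-step with m = ceil(sqrt(142)) = 12.
Baby table (404^j mod 569 for j=0..11):
  0:1  1:404  2:482  3:130  4:172  5:70  6:399  7:169
  8:565  9:91  10:348  11:49
Giant step factor: 404^(-12) ≡ 153 (mod 569).
Scan 245·153^i mod 569 for i = 0, 1, …:
  i=0: 245   i=1: 500   i=2: 254   i=3: 170
  i=4: 405   i=5: 513   i=6: 536   i=7: 72
  i=8: 205   i=9: 70
Match at i=9, j=5: x = 9·12 + 5 = 113.

113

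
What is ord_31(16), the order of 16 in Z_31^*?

5

The order of 16 must divide p − 1 = 30 = 2 · 3 · 5.
Divisors: 1, 2, 3, 5, 6, 10, 15, 30.
Check each in increasing order: 16^1 ≡ 16;  16^2 ≡ 8;  16^3 ≡ 4;  16^5 ≡ 1.
Smallest exponent giving 1 is 5.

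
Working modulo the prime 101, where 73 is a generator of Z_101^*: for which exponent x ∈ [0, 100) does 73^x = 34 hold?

Baby-step giant-step with m = ceil(sqrt(100)) = 10.
Baby table (73^j mod 101 for j=0..9):
  0:1  1:73  2:77  3:66  4:71  5:32  6:13  7:40
  8:92  9:50
Giant step factor: 73^(-10) ≡ 65 (mod 101).
Scan 34·65^i mod 101 for i = 0, 1, …:
  i=0: 34   i=1: 89   i=2: 28   i=3: 2
  i=4: 29   i=5: 67   i=6: 12   i=7: 73
Match at i=7, j=1: x = 7·10 + 1 = 71.

71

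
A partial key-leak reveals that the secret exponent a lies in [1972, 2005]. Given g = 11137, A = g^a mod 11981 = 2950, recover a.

1975

Compute 11137^1972 mod 11981 = 9974, then multiply by 11137 repeatedly:
  11137^1972=9974  11137^1973=4587  11137^1974=10416  11137^1975=2950
Found 2950 at exponent 1975.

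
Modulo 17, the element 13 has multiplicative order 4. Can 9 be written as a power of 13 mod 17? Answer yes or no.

9 ∈ ⟨13⟩ iff 9^4 ≡ 1 (mod 17), since |⟨13⟩| = 4.
9^4 mod 17 = 16.
Since 16 ≠ 1, 9 does not lie in the subgroup.

no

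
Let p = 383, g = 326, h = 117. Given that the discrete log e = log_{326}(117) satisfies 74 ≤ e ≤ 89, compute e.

85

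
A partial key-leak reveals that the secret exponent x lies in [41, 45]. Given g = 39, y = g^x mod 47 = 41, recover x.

Compute 39^41 mod 47 = 26, then multiply by 39 repeatedly:
  39^41=26  39^42=27  39^43=19  39^44=36  39^45=41
Found 41 at exponent 45.

45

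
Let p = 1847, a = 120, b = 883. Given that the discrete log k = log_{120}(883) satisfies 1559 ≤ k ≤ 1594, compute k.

Compute 120^1559 mod 1847 = 1275, then multiply by 120 repeatedly:
  120^1559=1275  120^1560=1546  120^1561=820  120^1562=509  120^1563=129
  120^1564=704  120^1565=1365  120^1566=1264  120^1567=226  120^1568=1262
  120^1569=1833  120^1570=167  120^1571=1570  120^1572=6  120^1573=720
  120^1574=1438  120^1575=789  120^1576=483  120^1577=703  120^1578=1245
  120^1579=1640  120^1580=1018  120^1581=258  120^1582=1408  120^1583=883
Found 883 at exponent 1583.

1583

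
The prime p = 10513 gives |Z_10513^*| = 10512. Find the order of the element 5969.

5256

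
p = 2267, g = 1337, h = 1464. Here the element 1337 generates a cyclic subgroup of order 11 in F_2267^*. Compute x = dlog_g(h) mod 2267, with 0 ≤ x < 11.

8

Successive powers of 1337 modulo 2267:
  1337^0=1  1337^1=1337  1337^2=1173  1337^3=1804  1337^4=2127  1337^5=981
  1337^6=1271  1337^7=1344  1337^8=1464
So 1337^8 ≡ 1464 (mod 2267), giving x = 8.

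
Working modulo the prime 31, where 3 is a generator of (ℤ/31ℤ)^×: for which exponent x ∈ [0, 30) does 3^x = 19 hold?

4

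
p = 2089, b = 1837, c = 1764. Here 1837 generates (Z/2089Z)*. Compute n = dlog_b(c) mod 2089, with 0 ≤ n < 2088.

702

Baby-step giant-step with m = ceil(sqrt(2088)) = 46.
Baby table (1837^j mod 2089 for j=0..45):
  0:1  1:1837  2:834  3:821  4:2008  5:1611  6:1383  7:347
  8:294  9:1116  10:783  11:1139  12:1254  13:1520  14:1336  15:1746
  16:787  17:131  18:412  19:626  20:1012  21:1923  22:52  23:1519
  24:1588  25:912  26:2055  27:212  28:890  29:1332  30:665  31:1629
  32:1025  33:736  34:449  35:1747  36:535  37:965  38:1233  39:545
  40:534  41:1217  42:399  43:1813  44:615  45:1695
Giant step factor: 1837^(-46) ≡ 1174 (mod 2089).
Scan 1764·1174^i mod 2089 for i = 0, 1, …:
  i=0: 1764   i=1: 737   i=2: 392   i=3: 628
  i=4: 1944   i=5: 1068   i=6: 432   i=7: 1630
  i=8: 96   i=9: 1987     …   i=14: 663
  i=15: 1254
Match at i=15, j=12: n = 15·46 + 12 = 702.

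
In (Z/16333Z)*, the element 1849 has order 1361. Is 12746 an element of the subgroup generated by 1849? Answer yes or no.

no

12746 ∈ ⟨1849⟩ iff 12746^1361 ≡ 1 (mod 16333), since |⟨1849⟩| = 1361.
12746^1361 mod 16333 = 3251.
Since 3251 ≠ 1, 12746 does not lie in the subgroup.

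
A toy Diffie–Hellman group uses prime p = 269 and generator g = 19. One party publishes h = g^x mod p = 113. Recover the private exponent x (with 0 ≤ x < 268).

45

Baby-step giant-step with m = ceil(sqrt(268)) = 17.
Baby table (19^j mod 269 for j=0..16):
  0:1  1:19  2:92  3:134  4:125  5:223  6:202  7:72
  8:23  9:168  10:233  11:123  12:185  13:18  14:73  15:42
  16:260
Giant step factor: 19^(-17) ≡ 140 (mod 269).
Scan 113·140^i mod 269 for i = 0, 1, …:
  i=0: 113   i=1: 218   i=2: 123
Match at i=2, j=11: x = 2·17 + 11 = 45.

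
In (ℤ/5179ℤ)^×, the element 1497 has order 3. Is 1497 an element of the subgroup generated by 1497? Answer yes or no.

yes

⟨1497⟩ has order 3; its elements mod 5179 are {1, 1497, 3681}.
1497 is in this set.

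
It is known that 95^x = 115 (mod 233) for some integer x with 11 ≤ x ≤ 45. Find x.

41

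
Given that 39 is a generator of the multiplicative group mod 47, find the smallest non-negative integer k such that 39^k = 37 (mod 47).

34

Baby-step giant-step with m = ceil(sqrt(46)) = 7.
Baby table (39^j mod 47 for j=0..6):
  0:1  1:39  2:17  3:5  4:7  5:38  6:25
Giant step factor: 39^(-7) ≡ 43 (mod 47).
Scan 37·43^i mod 47 for i = 0, 1, …:
  i=0: 37   i=1: 40   i=2: 28   i=3: 29
  i=4: 25
Match at i=4, j=6: k = 4·7 + 6 = 34.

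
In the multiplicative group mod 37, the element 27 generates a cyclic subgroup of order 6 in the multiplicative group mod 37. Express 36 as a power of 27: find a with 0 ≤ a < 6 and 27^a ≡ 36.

Successive powers of 27 modulo 37:
  27^0=1  27^1=27  27^2=26  27^3=36
So 27^3 ≡ 36 (mod 37), giving a = 3.

3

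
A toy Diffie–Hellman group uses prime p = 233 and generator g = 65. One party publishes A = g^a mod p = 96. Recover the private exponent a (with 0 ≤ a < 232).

83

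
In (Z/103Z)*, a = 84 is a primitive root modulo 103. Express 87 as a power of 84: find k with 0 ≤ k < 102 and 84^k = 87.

Baby-step giant-step with m = ceil(sqrt(102)) = 11.
Baby table (84^j mod 103 for j=0..10):
  0:1  1:84  2:52  3:42  4:26  5:21  6:13  7:62
  8:58  9:31  10:29
Giant step factor: 84^(-11) ≡ 20 (mod 103).
Scan 87·20^i mod 103 for i = 0, 1, …:
  i=0: 87   i=1: 92   i=2: 89   i=3: 29
Match at i=3, j=10: k = 3·11 + 10 = 43.

43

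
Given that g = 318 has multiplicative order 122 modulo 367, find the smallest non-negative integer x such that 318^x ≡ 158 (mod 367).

Baby-step giant-step with m = ceil(sqrt(122)) = 12.
Baby table (318^j mod 367 for j=0..11):
  0:1  1:318  2:199  3:158  4:332  5:247  6:8  7:342
  8:124  9:163  10:87  11:141
Giant step factor: 318^(-12) ≡ 281 (mod 367).
Scan 158·281^i mod 367 for i = 0, 1, …:
  i=0: 158
Match at i=0, j=3: x = 0·12 + 3 = 3.

3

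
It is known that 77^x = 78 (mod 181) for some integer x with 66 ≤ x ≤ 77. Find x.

Compute 77^66 mod 181 = 156, then multiply by 77 repeatedly:
  77^66=156  77^67=66  77^68=14  77^69=173  77^70=108
  77^71=171  77^72=135  77^73=78
Found 78 at exponent 73.

73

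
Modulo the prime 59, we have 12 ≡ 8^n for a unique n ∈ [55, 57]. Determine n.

Compute 8^55 mod 59 = 31, then multiply by 8 repeatedly:
  8^55=31  8^56=12
Found 12 at exponent 56.

56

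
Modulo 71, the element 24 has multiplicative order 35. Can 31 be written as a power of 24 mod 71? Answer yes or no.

no

31 ∈ ⟨24⟩ iff 31^35 ≡ 1 (mod 71), since |⟨24⟩| = 35.
31^35 mod 71 = 70.
Since 70 ≠ 1, 31 does not lie in the subgroup.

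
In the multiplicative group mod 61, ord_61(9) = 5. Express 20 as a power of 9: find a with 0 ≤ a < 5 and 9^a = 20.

Successive powers of 9 modulo 61:
  9^0=1  9^1=9  9^2=20
So 9^2 ≡ 20 (mod 61), giving a = 2.

2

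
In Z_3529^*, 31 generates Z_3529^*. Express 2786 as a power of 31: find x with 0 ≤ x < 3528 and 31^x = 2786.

3139

Baby-step giant-step with m = ceil(sqrt(3528)) = 60.
Baby table (31^j mod 3529 for j=0..59):
  0:1  1:31  2:961  3:1559  4:2452  5:1903  6:2529  7:761
  8:2417  9:818  10:655  11:2660  12:1293  13:1264  14:365  15:728
  16:1394  17:866  18:2143  19:2911  20:2016  21:2503  22:3484  23:2134
  24:2632  25:425  26:2588  27:2590  28:2652  29:1045  30:634  31:2009
  32:2286  33:286  34:1808  35:3113  36:1220  37:2530  38:792  39:3378
  40:2377  41:3107  42:1034  43:293  44:2025  45:2782  46:1546  47:2049
  48:3526  49:3436  50:646  51:2381  52:3231  53:1349  54:3000  55:1246
  56:3336  57:1075  58:1564  59:2607
Giant step factor: 31^(-60) ≡ 1704 (mod 3529).
Scan 2786·1704^i mod 3529 for i = 0, 1, …:
  i=0: 2786   i=1: 839   i=2: 411   i=3: 1602
  i=4: 1891   i=5: 287   i=6: 2046   i=7: 3261
  i=8: 2098   i=9: 115     …   i=51: 1031
  i=52: 2911
Match at i=52, j=19: x = 52·60 + 19 = 3139.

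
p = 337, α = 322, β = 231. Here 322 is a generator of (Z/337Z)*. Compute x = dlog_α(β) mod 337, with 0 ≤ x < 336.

241

Baby-step giant-step with m = ceil(sqrt(336)) = 19.
Baby table (322^j mod 337 for j=0..18):
  0:1  1:322  2:225  3:332  4:75  5:223  6:25  7:299
  8:233  9:212  10:190  11:183  12:288  13:61  14:96  15:245
  16:32  17:194  18:123
Giant step factor: 322^(-19) ≡ 238 (mod 337).
Scan 231·238^i mod 337 for i = 0, 1, …:
  i=0: 231   i=1: 47   i=2: 65   i=3: 305
  i=4: 135   i=5: 115   i=6: 73   i=7: 187
  i=8: 22   i=9: 181   i=10: 279   i=11: 13
  i=12: 61
Match at i=12, j=13: x = 12·19 + 13 = 241.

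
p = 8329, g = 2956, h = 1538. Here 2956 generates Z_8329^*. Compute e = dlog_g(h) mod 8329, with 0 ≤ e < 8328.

Baby-step giant-step with m = ceil(sqrt(8328)) = 92.
Baby table (2956^j mod 8329 for j=0..91):
  0:1  1:2956  2:815  3:2059  4:6234  5:3956  6:20  7:817
  8:7971  9:7864  10:8074  11:4159  12:400  13:8011  14:1169  15:7358
  16:3229  17:8219  18:8000  19:1969  20:6722  21:5567  22:6277  23:6129
  24:1749  25:6064  26:1176  27:3063  28:605  29:5974  30:1664  31:4674
  32:6862  33:2957  34:3771  35:2874  36:8293  37:1861  38:3976  39:837
  40:459  41:7506  42:7609  43:3904  44:4559  45:82  46:851  47:198
  48:2258  49:3119  50:7890  51:1640  52:362  53:3960  54:3515  55:4077
  56:7878  57:7813  58:7240  59:4239  60:3668  61:6579  62:7638  63:6338
  64:3207  65:1490  66:6728  67:6645  68:2838  69:1825  70:5837  71:4813
  72:1296  73:7965  74:6786  75:3184  76:134  77:4641  78:933  79:1049
  80:2456  81:5377  82:2680  83:1201  84:2002  85:4322  86:7475  87:7592
  88:3626  89:7362  90:6724  91:3150
Giant step factor: 2956^(-92) ≡ 375 (mod 8329).
Scan 1538·375^i mod 8329 for i = 0, 1, …:
  i=0: 1538   i=1: 2049   i=2: 2107   i=3: 7199
  i=4: 1029   i=5: 2741   i=6: 3408   i=7: 3663
  i=8: 7669   i=9: 2370     …   i=30: 1918
  i=31: 2956
Match at i=31, j=1: e = 31·92 + 1 = 2853.

2853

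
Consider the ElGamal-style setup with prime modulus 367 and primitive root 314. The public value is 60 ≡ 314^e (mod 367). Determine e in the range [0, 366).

88

Baby-step giant-step with m = ceil(sqrt(366)) = 20.
Baby table (314^j mod 367 for j=0..19):
  0:1  1:314  2:240  3:125  4:348  5:273  6:211  7:194
  8:361  9:318  10:28  11:351  12:114  13:197  14:202  15:304
  16:36  17:294  18:199  19:96
Giant step factor: 314^(-20) ≡ 345 (mod 367).
Scan 60·345^i mod 367 for i = 0, 1, …:
  i=0: 60   i=1: 148   i=2: 47   i=3: 67
  i=4: 361
Match at i=4, j=8: e = 4·20 + 8 = 88.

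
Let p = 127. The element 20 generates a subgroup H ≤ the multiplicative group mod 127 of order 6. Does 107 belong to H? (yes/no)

yes

⟨20⟩ has order 6; its elements mod 127 are {1, 19, 20, 107, 108, 126}.
107 is in this set.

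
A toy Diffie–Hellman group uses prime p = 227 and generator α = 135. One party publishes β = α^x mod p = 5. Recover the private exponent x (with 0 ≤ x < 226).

129

Baby-step giant-step with m = ceil(sqrt(226)) = 16.
Baby table (135^j mod 227 for j=0..15):
  0:1  1:135  2:65  3:149  4:139  5:151  6:182  7:54
  8:26  9:105  10:101  11:15  12:209  13:67  14:192  15:42
Giant step factor: 135^(-16) ≡ 136 (mod 227).
Scan 5·136^i mod 227 for i = 0, 1, …:
  i=0: 5   i=1: 226   i=2: 91   i=3: 118
  i=4: 158   i=5: 150   i=6: 197   i=7: 6
  i=8: 135
Match at i=8, j=1: x = 8·16 + 1 = 129.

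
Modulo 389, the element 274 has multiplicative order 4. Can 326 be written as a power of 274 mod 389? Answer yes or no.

no

⟨274⟩ has order 4; its elements mod 389 are {1, 115, 274, 388}.
326 is not in this set.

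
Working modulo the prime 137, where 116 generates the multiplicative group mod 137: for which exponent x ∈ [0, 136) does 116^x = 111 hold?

121

Baby-step giant-step with m = ceil(sqrt(136)) = 12.
Baby table (116^j mod 137 for j=0..11):
  0:1  1:116  2:30  3:55  4:78  5:6  6:11  7:43
  8:56  9:57  10:36  11:66
Giant step factor: 116^(-12) ≡ 77 (mod 137).
Scan 111·77^i mod 137 for i = 0, 1, …:
  i=0: 111   i=1: 53   i=2: 108   i=3: 96
  i=4: 131   i=5: 86   i=6: 46   i=7: 117
  i=8: 104   i=9: 62   i=10: 116
Match at i=10, j=1: x = 10·12 + 1 = 121.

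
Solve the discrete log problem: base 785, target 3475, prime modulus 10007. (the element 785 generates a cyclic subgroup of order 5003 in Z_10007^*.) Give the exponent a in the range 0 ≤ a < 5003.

1991

Baby-step giant-step with m = ceil(sqrt(5003)) = 71.
Baby table (785^j mod 10007 for j=0..70):
  0:1  1:785  2:5798  3:8252  4:3291  5:1629  6:7876  7:8341
  8:3107  9:7294  10:1786  11:1030  12:7990  13:7768  14:3617  15:7364
  16:6701  17:6610  18:5224  19:7977  20:7570  21:8299  22:158  23:3946
  24:5447  25:2906  26:9621  27:7207  28:3540  29:6961  30:563  31:1647
  32:1992  33:2628  34:1538  35:6490  36:1087  37:2700  38:8023  39:3652
  40:4818  41:9491  42:5227  43:325  44:4950  45:3034  46:24  47:8833
  48:9061  49:7915  50:8935  51:9075  52:8898  53:44  54:4519  55:4937
  56:2836  57:4706  58:1627  59:6306  60:6752  61:6617  62:712  63:8535
  64:5292  65:1315  66:1554  67:9043  68:3792  69:4641  70:637
Giant step factor: 785^(-71) ≡ 5348 (mod 10007).
Scan 3475·5348^i mod 10007 for i = 0, 1, …:
  i=0: 3475   i=1: 1301   i=2: 2883   i=3: 7504
  i=4: 3322   i=5: 3631   i=6: 5008   i=7: 4052
  i=8: 4941   i=9: 5988     …   i=27: 4904
  i=28: 8252
Match at i=28, j=3: a = 28·71 + 3 = 1991.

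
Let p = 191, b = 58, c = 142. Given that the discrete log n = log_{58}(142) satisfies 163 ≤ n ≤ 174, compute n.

171

Compute 58^163 mod 191 = 33, then multiply by 58 repeatedly:
  58^163=33  58^164=4  58^165=41  58^166=86  58^167=22
  58^168=130  58^169=91  58^170=121  58^171=142
Found 142 at exponent 171.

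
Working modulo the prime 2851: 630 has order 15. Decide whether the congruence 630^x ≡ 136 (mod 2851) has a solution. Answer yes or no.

no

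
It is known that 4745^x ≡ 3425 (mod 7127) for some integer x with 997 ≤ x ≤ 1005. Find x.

Compute 4745^997 mod 7127 = 5163, then multiply by 4745 repeatedly:
  4745^997=5163  4745^998=2936  4745^999=5162  4745^1000=5318  4745^1001=4330
  4745^1002=5836  4745^1003=3425
Found 3425 at exponent 1003.

1003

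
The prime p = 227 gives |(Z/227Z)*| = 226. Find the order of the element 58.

226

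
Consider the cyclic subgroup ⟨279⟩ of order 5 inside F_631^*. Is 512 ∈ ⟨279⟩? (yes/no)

yes

512 ∈ ⟨279⟩ iff 512^5 ≡ 1 (mod 631), since |⟨279⟩| = 5.
512^5 mod 631 = 1.
Since 1 = 1, 512 lies in the subgroup.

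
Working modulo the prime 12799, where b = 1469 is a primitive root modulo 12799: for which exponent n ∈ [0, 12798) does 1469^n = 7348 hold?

10523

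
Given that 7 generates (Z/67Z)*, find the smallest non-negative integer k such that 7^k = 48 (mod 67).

Baby-step giant-step with m = ceil(sqrt(66)) = 9.
Baby table (7^j mod 67 for j=0..8):
  0:1  1:7  2:49  3:8  4:56  5:57  6:64  7:46
  8:54
Giant step factor: 7^(-9) ≡ 53 (mod 67).
Scan 48·53^i mod 67 for i = 0, 1, …:
  i=0: 48   i=1: 65   i=2: 28   i=3: 10
  i=4: 61   i=5: 17   i=6: 30   i=7: 49
Match at i=7, j=2: k = 7·9 + 2 = 65.

65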